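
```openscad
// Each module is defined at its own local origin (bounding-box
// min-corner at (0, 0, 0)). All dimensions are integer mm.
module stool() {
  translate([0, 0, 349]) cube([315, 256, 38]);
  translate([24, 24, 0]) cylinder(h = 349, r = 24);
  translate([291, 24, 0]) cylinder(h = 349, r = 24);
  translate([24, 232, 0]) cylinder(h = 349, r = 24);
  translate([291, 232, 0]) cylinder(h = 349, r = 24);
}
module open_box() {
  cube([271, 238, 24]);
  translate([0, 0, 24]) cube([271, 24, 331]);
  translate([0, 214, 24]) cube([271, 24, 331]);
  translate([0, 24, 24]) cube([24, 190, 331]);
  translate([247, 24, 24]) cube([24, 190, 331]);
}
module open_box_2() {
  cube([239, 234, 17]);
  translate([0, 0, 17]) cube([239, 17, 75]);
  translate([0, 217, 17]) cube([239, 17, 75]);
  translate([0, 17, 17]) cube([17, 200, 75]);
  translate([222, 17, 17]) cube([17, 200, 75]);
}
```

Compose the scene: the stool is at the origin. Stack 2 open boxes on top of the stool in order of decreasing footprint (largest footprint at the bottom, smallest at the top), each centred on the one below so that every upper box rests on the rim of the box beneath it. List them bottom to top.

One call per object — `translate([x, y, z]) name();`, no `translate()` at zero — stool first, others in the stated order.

stool();
translate([22, 9, 387]) open_box();
translate([38, 11, 742]) open_box_2();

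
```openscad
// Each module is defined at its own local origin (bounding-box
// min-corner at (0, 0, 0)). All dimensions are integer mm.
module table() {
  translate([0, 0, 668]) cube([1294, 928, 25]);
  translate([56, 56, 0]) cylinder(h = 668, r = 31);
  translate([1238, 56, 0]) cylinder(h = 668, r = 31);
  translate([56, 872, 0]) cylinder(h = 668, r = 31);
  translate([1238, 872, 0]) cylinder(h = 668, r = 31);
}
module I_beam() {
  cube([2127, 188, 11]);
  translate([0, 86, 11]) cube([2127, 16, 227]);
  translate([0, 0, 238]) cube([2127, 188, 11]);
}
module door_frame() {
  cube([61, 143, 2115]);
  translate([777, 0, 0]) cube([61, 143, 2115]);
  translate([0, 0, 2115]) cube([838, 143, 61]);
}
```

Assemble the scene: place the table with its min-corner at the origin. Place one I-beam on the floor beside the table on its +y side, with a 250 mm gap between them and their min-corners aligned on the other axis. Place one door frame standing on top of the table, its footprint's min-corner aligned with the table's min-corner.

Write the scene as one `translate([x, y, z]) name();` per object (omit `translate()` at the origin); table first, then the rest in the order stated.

table();
translate([0, 1178, 0]) I_beam();
translate([0, 0, 693]) door_frame();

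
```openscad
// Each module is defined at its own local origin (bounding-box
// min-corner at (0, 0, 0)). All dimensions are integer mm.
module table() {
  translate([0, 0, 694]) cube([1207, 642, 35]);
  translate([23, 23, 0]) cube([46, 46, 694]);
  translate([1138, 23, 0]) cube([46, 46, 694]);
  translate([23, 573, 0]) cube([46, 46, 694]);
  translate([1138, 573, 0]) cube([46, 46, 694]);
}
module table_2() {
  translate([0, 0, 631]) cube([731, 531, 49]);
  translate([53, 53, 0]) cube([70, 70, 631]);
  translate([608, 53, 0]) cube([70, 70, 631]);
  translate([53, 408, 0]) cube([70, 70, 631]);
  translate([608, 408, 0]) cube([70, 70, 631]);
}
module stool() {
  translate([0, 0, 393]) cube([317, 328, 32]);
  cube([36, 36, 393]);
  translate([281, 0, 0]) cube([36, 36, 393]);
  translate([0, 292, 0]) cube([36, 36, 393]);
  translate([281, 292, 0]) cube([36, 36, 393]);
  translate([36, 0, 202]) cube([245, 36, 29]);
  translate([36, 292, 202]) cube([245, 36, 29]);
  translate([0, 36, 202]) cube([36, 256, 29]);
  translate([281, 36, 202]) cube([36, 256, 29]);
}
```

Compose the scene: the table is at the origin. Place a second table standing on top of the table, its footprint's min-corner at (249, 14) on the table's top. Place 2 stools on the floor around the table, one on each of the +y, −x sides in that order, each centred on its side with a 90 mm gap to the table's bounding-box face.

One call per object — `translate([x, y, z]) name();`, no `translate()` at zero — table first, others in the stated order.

table();
translate([249, 14, 729]) table_2();
translate([445, 732, 0]) stool();
translate([-407, 157, 0]) stool();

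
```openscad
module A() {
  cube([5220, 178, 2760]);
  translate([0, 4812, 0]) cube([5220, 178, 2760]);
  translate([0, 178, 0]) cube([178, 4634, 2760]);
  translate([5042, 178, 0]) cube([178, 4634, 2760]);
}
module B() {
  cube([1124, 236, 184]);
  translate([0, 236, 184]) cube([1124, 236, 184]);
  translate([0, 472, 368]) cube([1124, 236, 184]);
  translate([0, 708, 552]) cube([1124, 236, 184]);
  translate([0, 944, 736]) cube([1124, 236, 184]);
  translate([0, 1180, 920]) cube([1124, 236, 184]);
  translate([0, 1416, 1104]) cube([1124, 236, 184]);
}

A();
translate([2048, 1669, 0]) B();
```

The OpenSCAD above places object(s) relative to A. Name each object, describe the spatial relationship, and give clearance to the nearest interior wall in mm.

A is a house frame. B is a staircase. The staircase sits inside the house frame, centred. The clearance to the nearest interior wall is 1491 mm.

Clearances: x = 1870, y = 1491; minimum 1491 mm.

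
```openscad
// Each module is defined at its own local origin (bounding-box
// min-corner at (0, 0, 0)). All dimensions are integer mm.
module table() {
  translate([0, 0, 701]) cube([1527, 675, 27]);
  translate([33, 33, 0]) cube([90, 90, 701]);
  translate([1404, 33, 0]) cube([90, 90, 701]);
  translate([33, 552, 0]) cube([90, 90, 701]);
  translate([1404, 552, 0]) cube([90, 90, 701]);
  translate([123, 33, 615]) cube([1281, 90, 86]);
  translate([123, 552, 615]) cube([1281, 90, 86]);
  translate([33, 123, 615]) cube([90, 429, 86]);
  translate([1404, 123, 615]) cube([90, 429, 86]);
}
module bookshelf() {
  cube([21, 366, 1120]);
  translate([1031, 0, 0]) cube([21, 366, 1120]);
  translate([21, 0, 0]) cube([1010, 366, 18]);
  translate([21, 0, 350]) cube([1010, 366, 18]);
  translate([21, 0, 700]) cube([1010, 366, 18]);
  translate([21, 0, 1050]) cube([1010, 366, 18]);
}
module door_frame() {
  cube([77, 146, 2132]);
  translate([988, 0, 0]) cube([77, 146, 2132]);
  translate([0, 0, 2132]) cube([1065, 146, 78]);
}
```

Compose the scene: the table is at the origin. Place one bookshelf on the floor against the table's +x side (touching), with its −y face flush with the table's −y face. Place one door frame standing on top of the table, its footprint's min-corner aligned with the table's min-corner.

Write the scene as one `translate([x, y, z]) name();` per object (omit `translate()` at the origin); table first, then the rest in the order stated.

table();
translate([1527, 0, 0]) bookshelf();
translate([0, 0, 728]) door_frame();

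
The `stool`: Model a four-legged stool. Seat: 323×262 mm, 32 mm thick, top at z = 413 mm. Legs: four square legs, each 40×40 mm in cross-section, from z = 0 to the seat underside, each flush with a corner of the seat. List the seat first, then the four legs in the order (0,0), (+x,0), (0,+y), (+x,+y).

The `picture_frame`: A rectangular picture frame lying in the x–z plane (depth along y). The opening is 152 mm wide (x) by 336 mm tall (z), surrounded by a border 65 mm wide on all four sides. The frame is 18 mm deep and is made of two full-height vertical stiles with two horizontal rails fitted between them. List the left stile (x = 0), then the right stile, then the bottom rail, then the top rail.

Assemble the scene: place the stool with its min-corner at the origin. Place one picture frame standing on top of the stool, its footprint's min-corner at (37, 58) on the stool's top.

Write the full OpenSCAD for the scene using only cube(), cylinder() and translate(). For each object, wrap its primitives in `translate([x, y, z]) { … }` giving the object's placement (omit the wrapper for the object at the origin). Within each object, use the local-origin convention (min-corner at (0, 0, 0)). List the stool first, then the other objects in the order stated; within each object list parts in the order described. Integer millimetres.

translate([0, 0, 381]) cube([323, 262, 32]);
cube([40, 40, 381]);
translate([283, 0, 0]) cube([40, 40, 381]);
translate([0, 222, 0]) cube([40, 40, 381]);
translate([283, 222, 0]) cube([40, 40, 381]);
translate([37, 58, 413]) {
  cube([65, 18, 466]);
  translate([217, 0, 0]) cube([65, 18, 466]);
  translate([65, 0, 0]) cube([152, 18, 65]);
  translate([65, 0, 401]) cube([152, 18, 65]);
}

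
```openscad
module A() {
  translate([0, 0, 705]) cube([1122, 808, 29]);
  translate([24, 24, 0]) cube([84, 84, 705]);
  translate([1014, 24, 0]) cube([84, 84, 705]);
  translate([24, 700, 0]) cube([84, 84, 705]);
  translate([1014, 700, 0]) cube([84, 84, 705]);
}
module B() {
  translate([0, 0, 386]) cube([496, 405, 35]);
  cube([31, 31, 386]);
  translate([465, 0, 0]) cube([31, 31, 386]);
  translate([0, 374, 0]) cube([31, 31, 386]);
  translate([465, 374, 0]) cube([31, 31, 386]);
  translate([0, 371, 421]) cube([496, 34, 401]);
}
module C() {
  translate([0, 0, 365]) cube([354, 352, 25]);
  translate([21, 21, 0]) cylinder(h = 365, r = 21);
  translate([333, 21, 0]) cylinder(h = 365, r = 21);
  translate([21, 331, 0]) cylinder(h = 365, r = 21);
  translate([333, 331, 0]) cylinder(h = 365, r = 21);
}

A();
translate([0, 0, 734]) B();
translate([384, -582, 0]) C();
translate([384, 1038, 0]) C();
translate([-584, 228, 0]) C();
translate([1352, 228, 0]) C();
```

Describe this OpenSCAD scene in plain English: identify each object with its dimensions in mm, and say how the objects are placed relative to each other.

A is a rectangular dining table. The top is 1122×808×29 mm with its upper surface at z = 734 mm. It stands on four 84×84 mm square legs, each inset 24 mm from the nearest pair of top edges, running from the floor to the underside of the top.

B is a chair: 496×405 mm seat, 35 mm thick, top at z = 421 mm, on four 31 mm square corner legs flush with the seat edges. A 34 mm thick backrest slab spans the full seat width, extending 401 mm above the seat top, its back face flush with the seat's +y edge.

C is a four-legged stool. The seat is 354×352 mm, 25 mm thick, top at z = 390 mm. It stands on four round legs, each 42 mm in diameter, from z = 0 to the seat underside, each leg's axis is inset half a diameter from the nearest pair of seat edges (so the leg's bounding box is flush with the corner).

The chair is on top of the table. Four stools sit around the table at the −y, +y, −x, +x sides.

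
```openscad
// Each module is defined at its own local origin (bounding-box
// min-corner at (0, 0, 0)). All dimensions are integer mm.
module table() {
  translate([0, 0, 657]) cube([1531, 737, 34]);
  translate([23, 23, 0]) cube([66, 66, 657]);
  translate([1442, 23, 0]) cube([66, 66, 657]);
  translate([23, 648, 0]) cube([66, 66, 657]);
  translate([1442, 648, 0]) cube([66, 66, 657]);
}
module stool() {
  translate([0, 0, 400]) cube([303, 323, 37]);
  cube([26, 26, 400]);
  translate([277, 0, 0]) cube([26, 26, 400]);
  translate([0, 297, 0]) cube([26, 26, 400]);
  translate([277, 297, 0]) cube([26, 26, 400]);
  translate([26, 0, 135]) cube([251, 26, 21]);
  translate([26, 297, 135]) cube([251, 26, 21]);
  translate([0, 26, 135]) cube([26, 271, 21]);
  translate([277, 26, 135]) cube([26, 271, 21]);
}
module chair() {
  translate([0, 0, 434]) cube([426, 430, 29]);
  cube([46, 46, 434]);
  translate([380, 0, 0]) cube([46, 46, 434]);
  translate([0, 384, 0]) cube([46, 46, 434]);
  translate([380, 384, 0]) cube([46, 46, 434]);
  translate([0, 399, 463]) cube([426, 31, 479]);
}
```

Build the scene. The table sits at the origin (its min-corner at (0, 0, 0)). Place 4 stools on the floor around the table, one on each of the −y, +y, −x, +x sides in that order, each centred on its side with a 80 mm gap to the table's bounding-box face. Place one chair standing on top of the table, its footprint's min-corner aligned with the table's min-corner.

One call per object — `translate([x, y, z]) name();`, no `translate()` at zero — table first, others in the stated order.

table();
translate([614, -403, 0]) stool();
translate([614, 817, 0]) stool();
translate([-383, 207, 0]) stool();
translate([1611, 207, 0]) stool();
translate([0, 0, 691]) chair();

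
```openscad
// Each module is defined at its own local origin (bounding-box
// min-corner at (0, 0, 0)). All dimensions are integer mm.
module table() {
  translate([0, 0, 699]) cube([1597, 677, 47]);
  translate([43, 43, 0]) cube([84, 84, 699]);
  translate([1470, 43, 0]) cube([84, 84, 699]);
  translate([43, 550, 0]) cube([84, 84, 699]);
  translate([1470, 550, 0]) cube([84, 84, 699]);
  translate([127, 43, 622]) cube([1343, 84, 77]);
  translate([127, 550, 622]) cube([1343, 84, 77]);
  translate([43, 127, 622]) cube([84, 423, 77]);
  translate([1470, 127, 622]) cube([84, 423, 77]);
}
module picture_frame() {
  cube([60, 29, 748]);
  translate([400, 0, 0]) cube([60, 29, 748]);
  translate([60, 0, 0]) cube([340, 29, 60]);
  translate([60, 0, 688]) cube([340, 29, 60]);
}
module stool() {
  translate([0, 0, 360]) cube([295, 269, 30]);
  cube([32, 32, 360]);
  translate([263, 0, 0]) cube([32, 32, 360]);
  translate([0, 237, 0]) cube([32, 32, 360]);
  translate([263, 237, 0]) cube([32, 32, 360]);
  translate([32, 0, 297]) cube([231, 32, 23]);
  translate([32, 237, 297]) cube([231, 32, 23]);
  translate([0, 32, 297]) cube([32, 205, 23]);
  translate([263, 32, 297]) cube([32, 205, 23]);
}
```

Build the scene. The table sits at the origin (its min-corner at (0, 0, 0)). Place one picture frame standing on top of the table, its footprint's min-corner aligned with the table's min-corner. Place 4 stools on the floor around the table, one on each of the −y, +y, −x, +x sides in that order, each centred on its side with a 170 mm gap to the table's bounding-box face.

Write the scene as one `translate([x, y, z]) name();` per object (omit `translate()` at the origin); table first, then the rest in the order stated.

table();
translate([0, 0, 746]) picture_frame();
translate([651, -439, 0]) stool();
translate([651, 847, 0]) stool();
translate([-465, 204, 0]) stool();
translate([1767, 204, 0]) stool();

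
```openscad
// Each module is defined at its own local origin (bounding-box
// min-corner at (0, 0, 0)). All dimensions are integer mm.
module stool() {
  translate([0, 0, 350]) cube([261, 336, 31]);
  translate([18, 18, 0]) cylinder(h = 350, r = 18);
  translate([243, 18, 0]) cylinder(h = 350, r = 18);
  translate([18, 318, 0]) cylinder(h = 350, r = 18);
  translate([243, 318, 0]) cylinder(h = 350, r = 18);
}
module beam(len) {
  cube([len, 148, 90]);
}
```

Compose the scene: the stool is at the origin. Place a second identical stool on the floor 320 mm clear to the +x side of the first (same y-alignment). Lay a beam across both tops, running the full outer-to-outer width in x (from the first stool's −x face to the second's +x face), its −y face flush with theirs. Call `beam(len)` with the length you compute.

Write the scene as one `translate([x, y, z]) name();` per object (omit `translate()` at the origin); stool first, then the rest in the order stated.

stool();
translate([581, 0, 0]) stool();
translate([0, 0, 381]) beam(842);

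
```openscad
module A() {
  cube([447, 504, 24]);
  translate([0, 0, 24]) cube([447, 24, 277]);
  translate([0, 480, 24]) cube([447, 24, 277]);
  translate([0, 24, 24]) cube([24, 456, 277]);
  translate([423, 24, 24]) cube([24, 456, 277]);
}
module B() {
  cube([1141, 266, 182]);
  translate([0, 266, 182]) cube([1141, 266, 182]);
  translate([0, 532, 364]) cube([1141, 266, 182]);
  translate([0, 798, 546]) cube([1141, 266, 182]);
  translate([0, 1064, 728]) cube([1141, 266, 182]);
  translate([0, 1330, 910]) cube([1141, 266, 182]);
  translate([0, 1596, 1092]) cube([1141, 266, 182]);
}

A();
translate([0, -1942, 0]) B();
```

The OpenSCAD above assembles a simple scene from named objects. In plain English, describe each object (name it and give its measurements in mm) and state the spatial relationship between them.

A is an open-topped rectangular box: outside dimensions 447×504×301 mm, with a uniform wall and base thickness of 24 mm. The base is a full 447×504 slab on the floor; four walls sit on top of the base. The front and back walls (the −y and +y sides) span the full width; the two side walls fit between them.

B is a run of 7 identical solid stair steps. Each tread is 1141×266 mm and each step block is 182 mm high. Step 1 rests on the floor; step k is offset from step 1 by (k−1)×266 mm in y and (k−1)×182 mm in z.

The staircase is on the floor beside the open box on its −y side.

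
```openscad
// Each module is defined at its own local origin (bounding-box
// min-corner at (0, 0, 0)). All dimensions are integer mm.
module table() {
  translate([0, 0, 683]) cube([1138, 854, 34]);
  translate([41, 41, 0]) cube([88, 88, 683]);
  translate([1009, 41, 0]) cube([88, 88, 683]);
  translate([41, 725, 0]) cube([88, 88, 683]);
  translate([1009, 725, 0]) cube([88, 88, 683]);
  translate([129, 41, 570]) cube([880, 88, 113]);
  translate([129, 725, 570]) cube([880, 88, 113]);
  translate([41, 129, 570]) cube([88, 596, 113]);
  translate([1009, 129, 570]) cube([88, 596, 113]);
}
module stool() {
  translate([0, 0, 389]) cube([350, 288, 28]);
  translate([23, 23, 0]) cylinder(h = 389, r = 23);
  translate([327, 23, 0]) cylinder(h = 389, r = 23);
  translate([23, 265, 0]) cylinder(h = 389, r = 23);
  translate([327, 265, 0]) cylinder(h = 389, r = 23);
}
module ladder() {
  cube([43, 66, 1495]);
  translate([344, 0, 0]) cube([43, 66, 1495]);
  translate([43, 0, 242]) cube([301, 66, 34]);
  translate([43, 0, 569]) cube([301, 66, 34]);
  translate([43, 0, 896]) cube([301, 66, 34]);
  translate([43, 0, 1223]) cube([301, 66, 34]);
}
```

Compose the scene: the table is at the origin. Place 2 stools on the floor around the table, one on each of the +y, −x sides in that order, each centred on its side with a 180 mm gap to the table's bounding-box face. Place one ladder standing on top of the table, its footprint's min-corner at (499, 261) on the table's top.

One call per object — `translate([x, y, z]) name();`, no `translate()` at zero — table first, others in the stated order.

table();
translate([394, 1034, 0]) stool();
translate([-530, 283, 0]) stool();
translate([499, 261, 717]) ladder();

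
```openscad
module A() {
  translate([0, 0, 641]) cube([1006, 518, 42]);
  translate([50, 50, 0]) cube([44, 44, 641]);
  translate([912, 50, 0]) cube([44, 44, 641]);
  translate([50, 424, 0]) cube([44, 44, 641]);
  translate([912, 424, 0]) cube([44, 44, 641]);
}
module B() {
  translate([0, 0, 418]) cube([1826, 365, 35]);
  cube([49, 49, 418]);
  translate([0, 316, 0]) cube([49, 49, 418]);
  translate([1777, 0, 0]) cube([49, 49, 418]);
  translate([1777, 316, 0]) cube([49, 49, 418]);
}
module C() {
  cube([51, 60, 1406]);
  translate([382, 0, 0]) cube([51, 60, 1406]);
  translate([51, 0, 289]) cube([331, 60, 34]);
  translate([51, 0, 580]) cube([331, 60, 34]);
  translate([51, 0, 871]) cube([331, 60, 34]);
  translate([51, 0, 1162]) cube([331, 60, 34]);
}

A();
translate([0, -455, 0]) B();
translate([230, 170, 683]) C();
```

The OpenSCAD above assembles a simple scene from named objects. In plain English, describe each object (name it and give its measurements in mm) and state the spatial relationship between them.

A is a table with a 1006×518 mm rectangular top, 42 mm thick, top surface at z = 683 mm, supported by four 44×44 mm square legs, each inset 50 mm from the nearest pair of top edges, running from the floor.

B is a long wooden bench with a 1826 mm (x) × 365 mm (y) seat, 35 mm thick, its top surface 453 mm above the floor. Four 49 mm square legs at the seat corners, flush with the edges, run from z = 0 to the seat underside.

C is a straight ladder. Two 51×60 mm vertical rails, 1406 mm tall, stand 433 mm apart (outside-to-outside) with their front faces coplanar on the −y side. 4 rungs, each 60 mm deep and 34 mm tall, span between the inner faces of the rails, front faces flush with the rails. The lowest rung's underside is at z = 289 mm and rungs are spaced 291 mm apart (underside to underside).

The bench is on the floor beside the table on its −y side. The ladder is on top of the table.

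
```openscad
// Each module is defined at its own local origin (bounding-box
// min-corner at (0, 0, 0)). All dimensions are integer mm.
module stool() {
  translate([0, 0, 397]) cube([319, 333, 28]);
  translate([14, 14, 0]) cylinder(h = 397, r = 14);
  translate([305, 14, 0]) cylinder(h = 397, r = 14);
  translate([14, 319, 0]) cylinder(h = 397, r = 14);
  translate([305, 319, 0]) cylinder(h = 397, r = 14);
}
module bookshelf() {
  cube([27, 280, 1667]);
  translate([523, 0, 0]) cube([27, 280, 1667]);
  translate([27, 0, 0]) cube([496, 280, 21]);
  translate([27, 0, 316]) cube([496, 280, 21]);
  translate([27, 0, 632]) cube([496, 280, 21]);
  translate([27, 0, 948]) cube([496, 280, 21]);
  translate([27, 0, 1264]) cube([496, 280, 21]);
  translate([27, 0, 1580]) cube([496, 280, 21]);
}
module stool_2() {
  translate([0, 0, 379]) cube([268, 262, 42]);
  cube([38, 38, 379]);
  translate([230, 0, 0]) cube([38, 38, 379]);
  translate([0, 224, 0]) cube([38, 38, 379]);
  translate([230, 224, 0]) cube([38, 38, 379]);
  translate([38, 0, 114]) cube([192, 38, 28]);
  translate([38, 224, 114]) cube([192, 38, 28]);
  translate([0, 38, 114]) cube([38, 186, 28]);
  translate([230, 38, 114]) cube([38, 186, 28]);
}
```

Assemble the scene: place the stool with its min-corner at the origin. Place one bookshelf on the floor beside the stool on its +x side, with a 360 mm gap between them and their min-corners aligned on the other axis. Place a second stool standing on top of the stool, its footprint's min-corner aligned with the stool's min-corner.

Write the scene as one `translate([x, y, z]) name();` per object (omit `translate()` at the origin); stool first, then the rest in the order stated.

stool();
translate([679, 0, 0]) bookshelf();
translate([0, 0, 425]) stool_2();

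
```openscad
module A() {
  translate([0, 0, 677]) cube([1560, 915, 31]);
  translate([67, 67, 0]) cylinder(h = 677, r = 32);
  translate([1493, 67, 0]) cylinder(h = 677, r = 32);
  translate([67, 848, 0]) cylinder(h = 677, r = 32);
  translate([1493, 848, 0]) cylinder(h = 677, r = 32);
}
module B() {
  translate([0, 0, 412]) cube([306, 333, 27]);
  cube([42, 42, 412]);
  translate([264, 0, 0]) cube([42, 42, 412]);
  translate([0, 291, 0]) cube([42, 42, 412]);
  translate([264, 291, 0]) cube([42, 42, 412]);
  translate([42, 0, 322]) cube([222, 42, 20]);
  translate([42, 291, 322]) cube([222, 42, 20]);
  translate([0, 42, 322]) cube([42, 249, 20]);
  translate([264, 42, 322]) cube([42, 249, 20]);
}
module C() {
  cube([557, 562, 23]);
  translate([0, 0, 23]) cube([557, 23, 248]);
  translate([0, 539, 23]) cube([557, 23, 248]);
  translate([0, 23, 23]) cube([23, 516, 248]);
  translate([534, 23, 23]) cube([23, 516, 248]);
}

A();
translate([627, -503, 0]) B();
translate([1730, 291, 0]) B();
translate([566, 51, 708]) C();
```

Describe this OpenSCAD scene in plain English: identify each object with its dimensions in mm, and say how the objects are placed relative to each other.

A is a table: top 1560 mm (x) × 915 mm (y), 31 mm thick, upper face at z = 708 mm, on four round legs of 64 mm diameter, each leg's bounding box inset 35 mm from the nearest pair of top edges, running from z = 0 to the bottom of the top.

B is a four-legged stool. The seat is a 306×333×27 mm slab whose top surface is at z = 439 mm; four square legs, each 42×42 mm in cross-section, run from the floor (z = 0) to the underside of the seat, each flush with a corner of the seat. Four stretchers, 42 mm wide and 20 mm tall, connect adjacent legs with their undersides at z = 322 mm, each running between the inner faces of the legs it joins and aligned with the legs' outer faces on the other axis.

C is an open-topped rectangular box: outside dimensions 557×562×271 mm, with a uniform wall and base thickness of 23 mm. The base is a full 557×562 slab on the floor; four walls sit on top of the base. The front and back walls (the −y and +y sides) span the full width; the two side walls fit between them.

Two stools sit around the table at the −y, +x sides. The open box is on top of the table.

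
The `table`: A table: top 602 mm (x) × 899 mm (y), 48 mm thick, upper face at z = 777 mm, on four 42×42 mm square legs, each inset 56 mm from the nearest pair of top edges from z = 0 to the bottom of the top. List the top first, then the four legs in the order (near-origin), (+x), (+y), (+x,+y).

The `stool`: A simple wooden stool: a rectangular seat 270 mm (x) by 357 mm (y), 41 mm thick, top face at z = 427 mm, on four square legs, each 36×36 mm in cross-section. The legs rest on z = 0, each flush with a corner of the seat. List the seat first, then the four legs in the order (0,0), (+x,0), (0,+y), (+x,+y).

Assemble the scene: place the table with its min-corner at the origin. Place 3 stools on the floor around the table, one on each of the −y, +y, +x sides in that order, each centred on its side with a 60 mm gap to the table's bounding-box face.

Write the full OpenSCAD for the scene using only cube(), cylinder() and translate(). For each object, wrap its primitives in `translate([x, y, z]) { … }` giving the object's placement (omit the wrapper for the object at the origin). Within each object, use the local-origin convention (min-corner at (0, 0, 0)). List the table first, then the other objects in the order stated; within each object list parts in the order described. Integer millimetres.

translate([0, 0, 729]) cube([602, 899, 48]);
translate([56, 56, 0]) cube([42, 42, 729]);
translate([504, 56, 0]) cube([42, 42, 729]);
translate([56, 801, 0]) cube([42, 42, 729]);
translate([504, 801, 0]) cube([42, 42, 729]);
translate([166, -417, 0]) {
  translate([0, 0, 386]) cube([270, 357, 41]);
  cube([36, 36, 386]);
  translate([234, 0, 0]) cube([36, 36, 386]);
  translate([0, 321, 0]) cube([36, 36, 386]);
  translate([234, 321, 0]) cube([36, 36, 386]);
}
translate([166, 959, 0]) {
  translate([0, 0, 386]) cube([270, 357, 41]);
  cube([36, 36, 386]);
  translate([234, 0, 0]) cube([36, 36, 386]);
  translate([0, 321, 0]) cube([36, 36, 386]);
  translate([234, 321, 0]) cube([36, 36, 386]);
}
translate([662, 271, 0]) {
  translate([0, 0, 386]) cube([270, 357, 41]);
  cube([36, 36, 386]);
  translate([234, 0, 0]) cube([36, 36, 386]);
  translate([0, 321, 0]) cube([36, 36, 386]);
  translate([234, 321, 0]) cube([36, 36, 386]);
}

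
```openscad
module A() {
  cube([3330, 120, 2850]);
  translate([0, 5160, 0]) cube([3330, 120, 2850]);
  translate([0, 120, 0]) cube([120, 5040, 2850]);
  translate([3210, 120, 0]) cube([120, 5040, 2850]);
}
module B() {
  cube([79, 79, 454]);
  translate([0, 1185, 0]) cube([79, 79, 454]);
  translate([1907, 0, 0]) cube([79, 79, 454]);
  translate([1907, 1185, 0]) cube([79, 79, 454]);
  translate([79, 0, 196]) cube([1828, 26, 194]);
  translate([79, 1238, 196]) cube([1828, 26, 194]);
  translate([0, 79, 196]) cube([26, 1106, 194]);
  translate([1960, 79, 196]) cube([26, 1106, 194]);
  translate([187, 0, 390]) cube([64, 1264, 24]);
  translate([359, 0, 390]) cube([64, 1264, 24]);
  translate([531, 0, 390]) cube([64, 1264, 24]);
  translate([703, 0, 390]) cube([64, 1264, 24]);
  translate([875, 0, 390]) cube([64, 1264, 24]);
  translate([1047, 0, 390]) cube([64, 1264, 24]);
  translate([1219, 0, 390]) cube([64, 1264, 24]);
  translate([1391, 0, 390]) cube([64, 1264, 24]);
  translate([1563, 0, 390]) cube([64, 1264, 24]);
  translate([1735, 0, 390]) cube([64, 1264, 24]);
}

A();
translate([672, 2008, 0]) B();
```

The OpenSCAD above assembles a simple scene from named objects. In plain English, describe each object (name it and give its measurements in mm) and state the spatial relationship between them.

A is the wall frame of a small rectangular building: four walls, each 2850 mm tall and 120 mm thick, enclosing a footprint 3330 mm (x) by 5280 mm (y) outside-to-outside, with no floor or roof. The front and back walls (the −y and +y sides) span the full width; the two side walls fit between them.

B is a bed frame 1986 mm long (x) by 1264 mm wide (y). Four 79×79 mm corner posts, 454 mm tall, at the corners of the footprint. Four rails of 26 mm thickness and 194 mm height run between adjacent posts with their undersides at z = 196 mm, their outer faces flush with the outside of the frame (the two x-running rails run between the posts' inner faces; the two y-running rails run between the posts' inner faces). 10 slats, each 64 mm wide (x) and 24 mm thick, lie across the top of the two x-running rails, running the full 1264 mm width of the frame in y; the slats are evenly spaced along x between the inner faces of the end posts with equal gaps (rounded down to the nearest mm) at the −x end and between each pair — any rounding remainder accumulates at the +x end.

The bed frame sits inside the house frame, centred.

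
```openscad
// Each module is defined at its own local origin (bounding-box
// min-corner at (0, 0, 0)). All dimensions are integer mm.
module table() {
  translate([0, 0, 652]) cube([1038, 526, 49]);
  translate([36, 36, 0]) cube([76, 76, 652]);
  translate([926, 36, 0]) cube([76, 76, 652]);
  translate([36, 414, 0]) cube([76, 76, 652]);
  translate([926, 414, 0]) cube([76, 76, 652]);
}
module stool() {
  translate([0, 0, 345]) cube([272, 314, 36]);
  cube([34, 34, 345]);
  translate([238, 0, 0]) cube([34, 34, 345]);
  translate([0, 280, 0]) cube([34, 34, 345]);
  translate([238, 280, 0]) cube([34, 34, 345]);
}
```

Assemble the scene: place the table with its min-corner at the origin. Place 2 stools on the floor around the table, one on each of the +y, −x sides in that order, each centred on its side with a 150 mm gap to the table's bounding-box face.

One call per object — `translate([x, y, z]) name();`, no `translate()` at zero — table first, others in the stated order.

table();
translate([383, 676, 0]) stool();
translate([-422, 106, 0]) stool();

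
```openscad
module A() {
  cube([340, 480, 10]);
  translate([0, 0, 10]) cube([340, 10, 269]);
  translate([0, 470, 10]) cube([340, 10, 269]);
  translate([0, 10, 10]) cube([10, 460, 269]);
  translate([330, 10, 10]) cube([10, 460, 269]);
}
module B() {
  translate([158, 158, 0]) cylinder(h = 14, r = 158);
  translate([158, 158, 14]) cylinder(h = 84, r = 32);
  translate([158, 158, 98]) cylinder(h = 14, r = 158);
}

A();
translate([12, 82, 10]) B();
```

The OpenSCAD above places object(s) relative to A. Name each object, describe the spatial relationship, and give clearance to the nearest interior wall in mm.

Clearances: x = 2, y = 72; minimum 2 mm.

A is an open box. B is a spool. The spool sits inside the open box, centred. The clearance to the nearest interior wall is 2 mm.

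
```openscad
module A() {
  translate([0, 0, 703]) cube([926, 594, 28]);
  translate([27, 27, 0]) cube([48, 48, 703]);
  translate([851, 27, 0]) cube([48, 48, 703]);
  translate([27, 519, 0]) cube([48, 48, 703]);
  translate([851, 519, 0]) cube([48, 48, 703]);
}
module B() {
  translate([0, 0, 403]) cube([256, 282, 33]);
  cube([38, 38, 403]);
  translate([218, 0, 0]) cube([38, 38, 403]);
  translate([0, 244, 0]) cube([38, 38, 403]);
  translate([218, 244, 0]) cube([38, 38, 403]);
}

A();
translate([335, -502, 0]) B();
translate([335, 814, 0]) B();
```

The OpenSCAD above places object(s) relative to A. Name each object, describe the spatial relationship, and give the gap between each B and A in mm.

Each stool's nearest face is 220 mm from the table's bounding box.

A is a table. B is a stool. Two stools sit around the table at the −y, +y sides. The gap between each stool and the table is 220 mm.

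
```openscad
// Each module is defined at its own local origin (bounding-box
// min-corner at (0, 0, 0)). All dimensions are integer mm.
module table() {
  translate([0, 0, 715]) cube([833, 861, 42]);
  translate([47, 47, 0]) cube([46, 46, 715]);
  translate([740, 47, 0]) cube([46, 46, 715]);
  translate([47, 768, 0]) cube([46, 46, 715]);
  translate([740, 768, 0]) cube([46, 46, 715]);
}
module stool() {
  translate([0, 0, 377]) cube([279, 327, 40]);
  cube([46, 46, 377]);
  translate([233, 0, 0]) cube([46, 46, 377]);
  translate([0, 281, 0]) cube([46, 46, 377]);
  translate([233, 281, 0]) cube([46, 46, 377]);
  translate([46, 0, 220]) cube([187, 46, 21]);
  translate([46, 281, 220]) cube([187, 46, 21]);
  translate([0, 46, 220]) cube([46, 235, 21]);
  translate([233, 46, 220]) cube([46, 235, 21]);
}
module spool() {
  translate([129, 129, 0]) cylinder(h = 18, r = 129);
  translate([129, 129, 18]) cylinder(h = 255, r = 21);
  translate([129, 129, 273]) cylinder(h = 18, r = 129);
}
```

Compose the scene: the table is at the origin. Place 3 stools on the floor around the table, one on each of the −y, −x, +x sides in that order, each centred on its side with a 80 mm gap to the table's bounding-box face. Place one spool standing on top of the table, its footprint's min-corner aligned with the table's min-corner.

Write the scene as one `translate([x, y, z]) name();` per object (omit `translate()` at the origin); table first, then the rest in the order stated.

table();
translate([277, -407, 0]) stool();
translate([-359, 267, 0]) stool();
translate([913, 267, 0]) stool();
translate([0, 0, 757]) spool();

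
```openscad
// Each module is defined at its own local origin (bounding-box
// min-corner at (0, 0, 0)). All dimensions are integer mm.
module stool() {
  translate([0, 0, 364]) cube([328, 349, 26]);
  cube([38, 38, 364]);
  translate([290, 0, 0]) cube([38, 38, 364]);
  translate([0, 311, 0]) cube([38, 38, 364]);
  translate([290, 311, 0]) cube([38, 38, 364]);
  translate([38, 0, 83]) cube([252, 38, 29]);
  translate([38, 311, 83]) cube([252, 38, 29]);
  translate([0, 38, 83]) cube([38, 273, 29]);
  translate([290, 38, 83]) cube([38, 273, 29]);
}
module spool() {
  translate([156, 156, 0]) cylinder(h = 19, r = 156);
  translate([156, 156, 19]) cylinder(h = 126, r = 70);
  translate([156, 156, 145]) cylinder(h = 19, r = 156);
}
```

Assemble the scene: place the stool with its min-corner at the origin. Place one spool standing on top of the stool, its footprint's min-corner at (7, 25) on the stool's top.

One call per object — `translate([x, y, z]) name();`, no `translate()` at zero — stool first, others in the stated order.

stool();
translate([7, 25, 390]) spool();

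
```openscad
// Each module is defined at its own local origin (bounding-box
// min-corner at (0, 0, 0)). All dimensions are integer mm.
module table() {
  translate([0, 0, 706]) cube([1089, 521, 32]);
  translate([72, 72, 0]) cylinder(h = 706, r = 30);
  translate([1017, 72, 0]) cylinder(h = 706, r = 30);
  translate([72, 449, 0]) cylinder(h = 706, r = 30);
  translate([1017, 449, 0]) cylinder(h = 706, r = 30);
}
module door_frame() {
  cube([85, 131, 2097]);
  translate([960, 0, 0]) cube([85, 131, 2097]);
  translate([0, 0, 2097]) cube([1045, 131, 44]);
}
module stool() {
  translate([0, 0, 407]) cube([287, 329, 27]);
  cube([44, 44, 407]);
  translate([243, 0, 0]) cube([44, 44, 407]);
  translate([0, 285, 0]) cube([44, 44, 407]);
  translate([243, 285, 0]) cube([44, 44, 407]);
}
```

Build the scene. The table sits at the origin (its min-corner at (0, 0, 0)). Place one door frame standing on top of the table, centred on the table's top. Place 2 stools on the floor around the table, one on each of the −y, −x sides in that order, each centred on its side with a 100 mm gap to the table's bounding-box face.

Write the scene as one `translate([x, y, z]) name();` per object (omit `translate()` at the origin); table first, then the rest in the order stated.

table();
translate([22, 195, 738]) door_frame();
translate([401, -429, 0]) stool();
translate([-387, 96, 0]) stool();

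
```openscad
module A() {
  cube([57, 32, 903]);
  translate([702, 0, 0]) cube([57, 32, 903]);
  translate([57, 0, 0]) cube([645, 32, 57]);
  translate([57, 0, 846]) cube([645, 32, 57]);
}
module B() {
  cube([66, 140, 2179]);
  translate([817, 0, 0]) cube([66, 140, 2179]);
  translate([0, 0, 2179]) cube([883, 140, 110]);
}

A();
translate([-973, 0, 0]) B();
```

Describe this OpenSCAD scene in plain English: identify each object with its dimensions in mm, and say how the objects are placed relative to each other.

A is a rectangular picture frame lying in the x–z plane (depth along y). The opening is 645 mm wide (x) by 789 mm tall (z), surrounded by a border 57 mm wide on all four sides. The frame is 32 mm deep and is made of two full-height vertical stiles with two horizontal rails fitted between them.

B is a door frame. The clear opening is 751 mm wide and 2179 mm high. Two 66 mm wide jambs, 140 mm deep, stand either side of the opening from the floor to the top of the opening. A 110 mm thick head sits across the top of both jambs, spanning the full outside width of the frame.

The door frame is on the floor beside the picture frame on its −x side.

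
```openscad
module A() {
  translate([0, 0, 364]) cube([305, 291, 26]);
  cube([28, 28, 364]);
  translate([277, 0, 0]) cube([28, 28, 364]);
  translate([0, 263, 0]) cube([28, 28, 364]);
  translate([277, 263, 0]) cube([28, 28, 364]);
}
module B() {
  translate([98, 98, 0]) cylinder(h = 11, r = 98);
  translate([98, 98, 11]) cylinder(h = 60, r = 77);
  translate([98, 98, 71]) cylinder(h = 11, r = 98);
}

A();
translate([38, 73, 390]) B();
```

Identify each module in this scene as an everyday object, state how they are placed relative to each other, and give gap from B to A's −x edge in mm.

The spool's min-x is at 38; the stool's min-x is 0; gap = 38 mm.

A is a stool. B is a spool. The spool is on top of the stool. The gap from the spool to the stool's −x edge is 38 mm.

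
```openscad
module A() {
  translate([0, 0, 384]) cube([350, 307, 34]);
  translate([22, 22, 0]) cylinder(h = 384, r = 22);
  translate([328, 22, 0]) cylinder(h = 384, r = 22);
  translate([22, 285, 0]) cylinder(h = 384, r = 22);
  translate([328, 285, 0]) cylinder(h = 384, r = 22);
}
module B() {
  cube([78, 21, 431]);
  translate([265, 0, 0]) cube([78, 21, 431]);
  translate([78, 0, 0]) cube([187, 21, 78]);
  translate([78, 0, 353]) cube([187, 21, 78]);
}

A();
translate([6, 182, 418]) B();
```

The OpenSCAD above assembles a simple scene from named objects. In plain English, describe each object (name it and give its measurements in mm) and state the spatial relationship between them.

A is a four-legged stool. The seat is 350×307 mm, 34 mm thick, top at z = 418 mm. It stands on four round legs, each 44 mm in diameter, from z = 0 to the seat underside, each leg's axis is inset half a diameter from the nearest pair of seat edges (so the leg's bounding box is flush with the corner).

B is a rectangular picture frame lying in the x–z plane (depth along y). The opening is 187 mm wide (x) by 275 mm tall (z), surrounded by a border 78 mm wide on all four sides. The frame is 21 mm deep and is made of two full-height vertical stiles with two horizontal rails fitted between them.

The picture frame is on top of the stool.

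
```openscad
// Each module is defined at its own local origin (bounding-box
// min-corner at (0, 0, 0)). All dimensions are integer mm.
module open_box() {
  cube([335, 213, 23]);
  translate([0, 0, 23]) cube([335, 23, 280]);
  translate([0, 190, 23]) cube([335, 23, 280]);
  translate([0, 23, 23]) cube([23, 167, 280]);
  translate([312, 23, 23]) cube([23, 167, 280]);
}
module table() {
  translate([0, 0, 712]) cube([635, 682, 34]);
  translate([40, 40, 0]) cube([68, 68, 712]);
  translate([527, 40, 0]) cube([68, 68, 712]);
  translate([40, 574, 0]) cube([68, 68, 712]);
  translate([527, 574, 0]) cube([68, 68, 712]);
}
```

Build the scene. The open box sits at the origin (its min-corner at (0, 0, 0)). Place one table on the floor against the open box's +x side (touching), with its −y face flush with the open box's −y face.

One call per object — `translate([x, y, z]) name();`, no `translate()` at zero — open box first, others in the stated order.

open_box();
translate([335, 0, 0]) table();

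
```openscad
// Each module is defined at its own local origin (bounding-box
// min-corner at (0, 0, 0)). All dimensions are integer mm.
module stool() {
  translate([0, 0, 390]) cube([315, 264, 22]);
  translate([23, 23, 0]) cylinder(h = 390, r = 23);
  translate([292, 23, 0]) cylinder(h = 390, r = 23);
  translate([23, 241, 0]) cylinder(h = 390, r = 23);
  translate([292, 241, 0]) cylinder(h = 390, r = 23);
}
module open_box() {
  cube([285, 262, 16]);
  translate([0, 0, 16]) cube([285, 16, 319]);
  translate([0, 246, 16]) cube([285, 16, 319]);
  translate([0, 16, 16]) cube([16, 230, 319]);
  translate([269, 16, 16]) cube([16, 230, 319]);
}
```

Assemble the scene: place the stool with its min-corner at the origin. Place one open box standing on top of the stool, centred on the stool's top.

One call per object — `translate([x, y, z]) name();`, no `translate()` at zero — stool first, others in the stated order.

stool();
translate([15, 1, 412]) open_box();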